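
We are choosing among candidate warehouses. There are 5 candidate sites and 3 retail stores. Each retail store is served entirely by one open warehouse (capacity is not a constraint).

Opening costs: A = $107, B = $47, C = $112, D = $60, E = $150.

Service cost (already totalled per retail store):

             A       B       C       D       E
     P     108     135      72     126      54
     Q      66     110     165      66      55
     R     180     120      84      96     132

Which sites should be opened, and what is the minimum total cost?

For any fixed open set, each retail store goes to its cheapest open site; total = fixed + service.
{D}: P→D 126, Q→D 66, R→D 96. Service 288; fixed 60; total 348.
{E}: service 241 + fixed 150 = 391
{C, D}: P→C 72, Q→D 66, R→C 84. Service 222; fixed 172; total 394.
{A, B, C, D, E}: service 193 + fixed 476 = 669
No other subset beats 348.

Open D only; minimum total cost 348.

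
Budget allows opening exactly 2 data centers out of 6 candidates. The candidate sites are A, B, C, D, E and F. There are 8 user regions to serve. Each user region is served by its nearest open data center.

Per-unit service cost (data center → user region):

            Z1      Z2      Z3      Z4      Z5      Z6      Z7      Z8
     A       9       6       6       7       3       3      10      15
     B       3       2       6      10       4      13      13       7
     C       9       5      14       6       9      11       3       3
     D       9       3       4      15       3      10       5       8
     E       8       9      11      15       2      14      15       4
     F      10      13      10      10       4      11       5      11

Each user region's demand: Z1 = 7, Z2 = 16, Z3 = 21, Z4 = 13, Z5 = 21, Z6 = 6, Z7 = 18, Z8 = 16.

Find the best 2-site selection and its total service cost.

With exactly 2 open, each user region uses its cheapest among the chosen.
{C, D}: Z1→C 9·7=63, Z2→D 3·16=48, Z3→D 4·21=84, Z4→C 6·13=78, Z5→D 3·21=63, Z6→D 10·6=60, Z7→C 3·18=54, Z8→C 3·16=48. Service cost 498.
{B, C}: service cost 509
{A, C}: service cost 530
Among all 15 size-2 choices, {C, D} is lowest.

Choose C and D; total service cost 498.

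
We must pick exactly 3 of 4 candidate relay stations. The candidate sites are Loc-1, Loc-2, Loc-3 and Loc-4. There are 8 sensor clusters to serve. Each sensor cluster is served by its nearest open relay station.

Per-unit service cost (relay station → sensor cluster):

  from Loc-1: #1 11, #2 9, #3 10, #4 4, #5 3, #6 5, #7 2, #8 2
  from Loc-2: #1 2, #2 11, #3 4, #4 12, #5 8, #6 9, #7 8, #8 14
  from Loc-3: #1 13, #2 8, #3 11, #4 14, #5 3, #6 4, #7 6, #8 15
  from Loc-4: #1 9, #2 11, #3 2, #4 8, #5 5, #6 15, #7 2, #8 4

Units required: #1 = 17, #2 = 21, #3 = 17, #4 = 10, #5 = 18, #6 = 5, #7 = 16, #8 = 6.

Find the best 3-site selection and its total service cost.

With exactly 3 open, each sensor cluster uses its cheapest among the chosen.
{Loc-1, Loc-2, Loc-4}: #1→Loc-2 2·17=34, #2→Loc-1 9·21=189, #3→Loc-4 2·17=34, #4→Loc-1 4·10=40, #5→Loc-1 3·18=54, #6→Loc-1 5·5=25, #7→Loc-1 2·16=32, #8→Loc-1 2·6=12. Service cost 420.
{Loc-1, Loc-2, Loc-3}: service cost 428
{Loc-2, Loc-3, Loc-4}: service cost 446
Among all 4 size-3 choices, {Loc-1, Loc-2, Loc-4} is lowest.

Choose Loc-1, Loc-2 and Loc-4; total service cost 420.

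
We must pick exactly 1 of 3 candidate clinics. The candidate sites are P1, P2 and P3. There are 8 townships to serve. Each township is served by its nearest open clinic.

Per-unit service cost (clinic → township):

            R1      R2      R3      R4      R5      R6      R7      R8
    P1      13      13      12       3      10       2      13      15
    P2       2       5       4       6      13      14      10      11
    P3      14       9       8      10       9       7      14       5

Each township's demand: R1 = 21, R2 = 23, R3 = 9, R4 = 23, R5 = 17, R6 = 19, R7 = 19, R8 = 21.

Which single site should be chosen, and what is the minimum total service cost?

With exactly 1 open, each township uses its cheapest among the chosen.
{P2}: R1→P2 2·21=42, R2→P2 5·23=115, R3→P2 4·9=36, R4→P2 6·23=138, R5→P2 13·17=221, R6→P2 14·19=266, R7→P2 10·19=190, R8→P2 11·21=231. Service cost 1239.
{P3}: service cost 1460
{P1}: service cost 1519
Among all 3 size-1 choices, {P2} is lowest.

Choose P2 only; total service cost 1239.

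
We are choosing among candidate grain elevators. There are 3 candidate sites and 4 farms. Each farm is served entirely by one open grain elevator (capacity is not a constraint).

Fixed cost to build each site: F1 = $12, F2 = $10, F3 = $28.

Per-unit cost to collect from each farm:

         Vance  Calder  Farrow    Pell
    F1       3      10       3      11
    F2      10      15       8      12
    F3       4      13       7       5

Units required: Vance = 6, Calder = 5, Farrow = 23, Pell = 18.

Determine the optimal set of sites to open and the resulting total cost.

For any fixed open set, each farm goes to its cheapest open site; total = fixed + service.
{F1, F3}: Vance→F1 3·6=18, Calder→F1 10·5=50, Farrow→F1 3·23=69, Pell→F3 5·18=90. Service 227; fixed 40; total 267.
{F1, F2, F3}: Vance→F1 3·6=18, Calder→F1 10·5=50, Farrow→F1 3·23=69, Pell→F3 5·18=90. Service 227; fixed 50; total 277.
{F1}: service 335 + fixed 12 = 347
{F2}: Vance→F2 10·6=60, Calder→F2 15·5=75, Farrow→F2 8·23=184, Pell→F2 12·18=216. Service 535; fixed 10; total 545.
No other subset beats 267.

Open F1 and F3; minimum total cost 267.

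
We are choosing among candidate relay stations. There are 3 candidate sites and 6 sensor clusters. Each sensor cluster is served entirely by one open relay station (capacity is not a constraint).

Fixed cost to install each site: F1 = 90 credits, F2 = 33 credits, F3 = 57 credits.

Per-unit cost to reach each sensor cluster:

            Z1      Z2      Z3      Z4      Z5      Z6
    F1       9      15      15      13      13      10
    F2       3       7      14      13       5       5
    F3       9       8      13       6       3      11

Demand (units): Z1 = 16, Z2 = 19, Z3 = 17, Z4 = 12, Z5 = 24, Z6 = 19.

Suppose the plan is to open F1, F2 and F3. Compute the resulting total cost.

Each sensor cluster is assigned to its cheapest site among the open ones.
{F1, F2, F3}: Z1→F2 3·16=48, Z2→F2 7·19=133, Z3→F3 13·17=221, Z4→F3 6·12=72, Z5→F3 3·24=72, Z6→F2 5·19=95. Service 641; fixed 180; total 821.

Total cost: 821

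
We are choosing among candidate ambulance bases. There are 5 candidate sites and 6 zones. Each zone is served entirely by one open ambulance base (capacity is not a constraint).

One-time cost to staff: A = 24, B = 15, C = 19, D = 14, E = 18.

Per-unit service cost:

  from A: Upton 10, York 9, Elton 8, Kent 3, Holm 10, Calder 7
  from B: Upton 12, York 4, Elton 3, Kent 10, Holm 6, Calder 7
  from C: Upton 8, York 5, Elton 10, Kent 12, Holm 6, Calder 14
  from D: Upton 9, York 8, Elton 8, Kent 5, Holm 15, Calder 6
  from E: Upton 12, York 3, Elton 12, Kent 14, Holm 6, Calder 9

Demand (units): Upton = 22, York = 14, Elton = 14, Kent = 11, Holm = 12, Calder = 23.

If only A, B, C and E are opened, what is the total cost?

Each zone is assigned to its cheapest site among the open ones.
{A, B, C, E}: Upton→C 8·22=176, York→E 3·14=42, Elton→B 3·14=42, Kent→A 3·11=33, Holm→B 6·12=72, Calder→A 7·23=161. Service 526; fixed 76; total 602.

Total cost: 602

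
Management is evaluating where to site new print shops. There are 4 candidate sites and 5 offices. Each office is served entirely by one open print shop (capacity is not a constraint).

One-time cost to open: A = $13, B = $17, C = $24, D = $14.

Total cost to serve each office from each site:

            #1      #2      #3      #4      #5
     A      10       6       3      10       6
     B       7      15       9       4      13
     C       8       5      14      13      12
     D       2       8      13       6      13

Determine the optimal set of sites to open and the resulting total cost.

Open A only; minimum total cost 48.

For any fixed open set, each office goes to its cheapest open site; total = fixed + service.
{A}: #1→A 10, #2→A 6, #3→A 3, #4→A 10, #5→A 6. Service 35; fixed 13; total 48.
{A, D}: service 23 + fixed 27 = 50
{A, B}: service 26 + fixed 30 = 56
{A, B, C, D}: #1→D 2, #2→C 5, #3→A 3, #4→B 4, #5→A 6. Service 20; fixed 68; total 88.
(All 15 nonempty subsets were checked; A only is lowest.)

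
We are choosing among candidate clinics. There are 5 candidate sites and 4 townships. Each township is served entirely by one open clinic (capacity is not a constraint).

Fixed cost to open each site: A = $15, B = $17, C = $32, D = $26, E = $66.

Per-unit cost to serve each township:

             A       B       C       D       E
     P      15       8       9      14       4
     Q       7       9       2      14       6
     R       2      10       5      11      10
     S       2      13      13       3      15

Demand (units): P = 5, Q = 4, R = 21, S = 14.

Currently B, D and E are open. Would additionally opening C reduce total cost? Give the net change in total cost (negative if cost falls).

Current service cost with {B, D, E}: 296.
Adding C: each township re-picks its cheapest; new service cost 175, saving 121.
Extra fixed cost: 32. Net change = 32 − 121 = -89.
(Totals: 405 → 316.)

Yes — net change −89 (cost falls by 89).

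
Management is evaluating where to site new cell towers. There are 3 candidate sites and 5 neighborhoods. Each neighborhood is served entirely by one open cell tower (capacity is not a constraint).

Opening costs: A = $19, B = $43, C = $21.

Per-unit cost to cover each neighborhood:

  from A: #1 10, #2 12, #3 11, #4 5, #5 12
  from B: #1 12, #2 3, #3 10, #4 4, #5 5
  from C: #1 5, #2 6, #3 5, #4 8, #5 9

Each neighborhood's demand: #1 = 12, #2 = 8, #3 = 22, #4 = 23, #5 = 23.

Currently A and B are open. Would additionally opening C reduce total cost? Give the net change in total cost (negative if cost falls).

Yes — net change −149 (cost falls by 149).

Current service cost with {A, B}: 571.
Adding C: each neighborhood re-picks its cheapest; new service cost 401, saving 170.
Extra fixed cost: 21. Net change = 21 − 170 = -149.
(Totals: 633 → 484.)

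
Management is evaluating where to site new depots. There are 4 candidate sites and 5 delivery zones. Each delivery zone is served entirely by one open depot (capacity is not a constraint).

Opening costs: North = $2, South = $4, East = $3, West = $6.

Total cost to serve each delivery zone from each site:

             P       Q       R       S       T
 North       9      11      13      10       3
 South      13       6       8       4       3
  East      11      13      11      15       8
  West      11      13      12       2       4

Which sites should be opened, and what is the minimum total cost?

Open North and South; minimum total cost 36.

For any fixed open set, each delivery zone goes to its cheapest open site; total = fixed + service.
{North, South}: P→North 9, Q→South 6, R→South 8, S→South 4, T→North 3. Service 30; fixed 6; total 36.
{South}: P→South 13, Q→South 6, R→South 8, S→South 4, T→South 3. Service 34; fixed 4; total 38.
{North, South, East}: P→North 9, Q→South 6, R→South 8, S→South 4, T→North 3. Service 30; fixed 9; total 39.
{North, South, East, West}: service 28 + fixed 15 = 43
No other subset beats 36.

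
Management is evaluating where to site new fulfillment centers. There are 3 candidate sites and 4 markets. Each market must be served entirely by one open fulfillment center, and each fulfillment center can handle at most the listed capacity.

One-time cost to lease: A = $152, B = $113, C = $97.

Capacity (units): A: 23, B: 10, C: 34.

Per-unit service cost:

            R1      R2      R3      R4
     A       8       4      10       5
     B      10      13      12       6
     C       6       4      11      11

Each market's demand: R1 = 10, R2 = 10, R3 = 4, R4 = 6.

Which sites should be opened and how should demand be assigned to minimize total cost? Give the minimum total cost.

Minimum total cost: 307

Open {C}: R1→C 6·10=60, R2→C 4·10=40, R3→C 11·4=44, R4→C 11·6=66.
Loads: C carries 30/34. Service 210; fixed 97; total 307.
Next best feasible plan costs 390.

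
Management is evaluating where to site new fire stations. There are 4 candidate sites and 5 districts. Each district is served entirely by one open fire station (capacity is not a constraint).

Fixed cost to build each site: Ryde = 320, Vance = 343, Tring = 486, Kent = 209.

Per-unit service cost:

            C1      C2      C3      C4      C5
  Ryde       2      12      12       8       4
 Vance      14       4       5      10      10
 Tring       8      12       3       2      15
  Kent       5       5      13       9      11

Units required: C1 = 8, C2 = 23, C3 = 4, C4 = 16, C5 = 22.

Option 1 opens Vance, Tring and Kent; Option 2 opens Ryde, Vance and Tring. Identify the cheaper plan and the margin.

Option 2 is cheaper by 45.

Option 1: {Vance, Tring, Kent}: C1→Kent 5·8=40, C2→Vance 4·23=92, C3→Tring 3·4=12, C4→Tring 2·16=32, C5→Vance 10·22=220. Service 396; fixed 1038; total 1434.
Option 2: {Ryde, Vance, Tring}: C1→Ryde 2·8=16, C2→Vance 4·23=92, C3→Tring 3·4=12, C4→Tring 2·16=32, C5→Ryde 4·22=88. Service 240; fixed 1149; total 1389.
Difference: |1434 − 1389| = 45.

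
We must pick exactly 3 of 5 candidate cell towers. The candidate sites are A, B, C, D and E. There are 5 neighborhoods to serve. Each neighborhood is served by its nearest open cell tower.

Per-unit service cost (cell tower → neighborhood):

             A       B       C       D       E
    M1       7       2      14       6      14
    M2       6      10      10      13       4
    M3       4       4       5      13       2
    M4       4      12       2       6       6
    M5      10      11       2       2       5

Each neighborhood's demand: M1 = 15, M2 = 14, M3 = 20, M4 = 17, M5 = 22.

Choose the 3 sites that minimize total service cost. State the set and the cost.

Choose B, C and E; total service cost 204.

With exactly 3 open, each neighborhood uses its cheapest among the chosen.
{B, C, E}: M1→B 2·15=30, M2→E 4·14=56, M3→E 2·20=40, M4→C 2·17=34, M5→C 2·22=44. Service cost 204.
{C, D, E}: service cost 264
{A, B, C}: service cost 272
Among all 10 size-3 choices, {B, C, E} is lowest.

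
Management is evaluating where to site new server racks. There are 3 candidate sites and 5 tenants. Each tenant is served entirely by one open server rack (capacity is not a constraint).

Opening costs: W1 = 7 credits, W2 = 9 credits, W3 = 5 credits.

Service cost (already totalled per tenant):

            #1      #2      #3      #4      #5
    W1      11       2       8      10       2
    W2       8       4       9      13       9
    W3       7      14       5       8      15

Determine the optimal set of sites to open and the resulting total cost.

Open W1 and W3; minimum total cost 36.

For any fixed open set, each tenant goes to its cheapest open site; total = fixed + service.
{W1, W3}: #1→W3 7, #2→W1 2, #3→W3 5, #4→W3 8, #5→W1 2. Service 24; fixed 12; total 36.
{W1}: service 33 + fixed 7 = 40
{W1, W2, W3}: #1→W3 7, #2→W1 2, #3→W3 5, #4→W3 8, #5→W1 2. Service 24; fixed 21; total 45.
{W3}: service 49 + fixed 5 = 54
(All 7 nonempty subsets were checked; W1 and W3 is lowest.)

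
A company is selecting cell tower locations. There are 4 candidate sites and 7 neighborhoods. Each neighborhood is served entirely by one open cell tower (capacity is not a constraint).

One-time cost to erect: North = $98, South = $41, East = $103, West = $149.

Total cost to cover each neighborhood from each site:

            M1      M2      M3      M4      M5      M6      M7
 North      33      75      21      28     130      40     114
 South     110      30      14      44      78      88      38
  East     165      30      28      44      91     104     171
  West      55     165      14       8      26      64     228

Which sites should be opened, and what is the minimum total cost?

Open North and South; minimum total cost 400.

For any fixed open set, each neighborhood goes to its cheapest open site; total = fixed + service.
{North, South}: M1→North 33, M2→South 30, M3→South 14, M4→North 28, M5→South 78, M6→North 40, M7→South 38. Service 261; fixed 139; total 400.
{South, West}: service 235 + fixed 190 = 425
{South}: service 402 + fixed 41 = 443
{North, South, East, West}: M1→North 33, M2→South 30, M3→South 14, M4→West 8, M5→West 26, M6→North 40, M7→South 38. Service 189; fixed 391; total 580.
(All 15 nonempty subsets were checked; North and South is lowest.)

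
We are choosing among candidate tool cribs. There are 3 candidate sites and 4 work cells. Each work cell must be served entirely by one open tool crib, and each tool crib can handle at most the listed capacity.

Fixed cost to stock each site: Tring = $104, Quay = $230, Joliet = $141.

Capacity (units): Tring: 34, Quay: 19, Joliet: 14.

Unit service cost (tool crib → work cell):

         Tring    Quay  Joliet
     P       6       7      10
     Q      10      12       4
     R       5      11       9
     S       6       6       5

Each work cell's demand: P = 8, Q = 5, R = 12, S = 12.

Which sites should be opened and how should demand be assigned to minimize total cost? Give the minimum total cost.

Open {Tring, Joliet}: P→Tring 6·8=48, Q→Joliet 4·5=20, R→Tring 5·12=60, S→Tring 6·12=72.
Loads: Tring carries 32/34, Joliet carries 5/14. Service 200; fixed 245; total 445.
Next best feasible plan costs 463.

Minimum total cost: 445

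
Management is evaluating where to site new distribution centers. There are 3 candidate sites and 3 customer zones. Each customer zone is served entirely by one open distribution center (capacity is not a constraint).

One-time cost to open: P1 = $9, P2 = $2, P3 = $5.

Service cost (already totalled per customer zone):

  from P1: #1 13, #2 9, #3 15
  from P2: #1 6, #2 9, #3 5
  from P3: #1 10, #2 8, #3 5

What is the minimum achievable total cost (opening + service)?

Minimum total cost: 22

For any fixed open set, each customer zone goes to its cheapest open site; total = fixed + service.
{P2}: #1→P2 6, #2→P2 9, #3→P2 5. Service 20; fixed 2; total 22.
{P2, P3}: service 19 + fixed 7 = 26
{P3}: #1→P3 10, #2→P3 8, #3→P3 5. Service 23; fixed 5; total 28.
{P1, P2, P3}: service 19 + fixed 16 = 35
No other subset beats 22.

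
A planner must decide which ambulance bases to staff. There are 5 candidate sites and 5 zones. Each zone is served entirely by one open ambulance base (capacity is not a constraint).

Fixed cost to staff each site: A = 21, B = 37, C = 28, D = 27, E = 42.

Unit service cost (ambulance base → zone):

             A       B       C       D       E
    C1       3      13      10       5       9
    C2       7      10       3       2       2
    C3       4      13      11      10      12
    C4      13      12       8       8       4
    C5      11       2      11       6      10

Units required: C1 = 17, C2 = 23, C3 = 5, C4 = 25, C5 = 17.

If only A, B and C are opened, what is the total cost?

Each zone is assigned to its cheapest site among the open ones.
{A, B, C}: C1→A 3·17=51, C2→C 3·23=69, C3→A 4·5=20, C4→C 8·25=200, C5→B 2·17=34. Service 374; fixed 86; total 460.

Total cost: 460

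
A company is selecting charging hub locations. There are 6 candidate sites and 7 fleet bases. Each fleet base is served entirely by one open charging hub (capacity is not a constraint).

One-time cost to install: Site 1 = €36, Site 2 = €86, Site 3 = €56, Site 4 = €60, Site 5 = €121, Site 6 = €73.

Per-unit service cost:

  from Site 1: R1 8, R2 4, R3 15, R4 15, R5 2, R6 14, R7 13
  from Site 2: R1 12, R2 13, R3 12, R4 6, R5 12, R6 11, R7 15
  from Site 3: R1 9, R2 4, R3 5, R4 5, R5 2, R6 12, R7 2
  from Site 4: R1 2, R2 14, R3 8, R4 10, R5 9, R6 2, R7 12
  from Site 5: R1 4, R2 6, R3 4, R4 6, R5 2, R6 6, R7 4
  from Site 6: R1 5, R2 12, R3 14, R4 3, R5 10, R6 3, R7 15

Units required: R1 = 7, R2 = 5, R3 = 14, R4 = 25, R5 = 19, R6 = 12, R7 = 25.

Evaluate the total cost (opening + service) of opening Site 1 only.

Total cost: 1228

Each fleet base is assigned to its cheapest site among the open ones.
{Site 1}: R1→Site 1 8·7=56, R2→Site 1 4·5=20, R3→Site 1 15·14=210, R4→Site 1 15·25=375, R5→Site 1 2·19=38, R6→Site 1 14·12=168, R7→Site 1 13·25=325. Service 1192; fixed 36; total 1228.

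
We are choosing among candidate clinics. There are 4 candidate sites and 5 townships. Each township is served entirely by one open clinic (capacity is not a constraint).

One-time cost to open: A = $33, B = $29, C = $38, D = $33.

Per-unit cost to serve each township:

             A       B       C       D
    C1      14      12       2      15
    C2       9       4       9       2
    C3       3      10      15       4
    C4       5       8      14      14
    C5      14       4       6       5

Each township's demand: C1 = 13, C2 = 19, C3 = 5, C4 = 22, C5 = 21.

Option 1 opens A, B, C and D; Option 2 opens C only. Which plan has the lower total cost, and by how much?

Option 1 is cheaper by 338.

Option 1: {A, B, C, D}: C1→C 2·13=26, C2→D 2·19=38, C3→A 3·5=15, C4→A 5·22=110, C5→B 4·21=84. Service 273; fixed 133; total 406.
Option 2: {C}: C1→C 2·13=26, C2→C 9·19=171, C3→C 15·5=75, C4→C 14·22=308, C5→C 6·21=126. Service 706; fixed 38; total 744.
Difference: |406 − 744| = 338.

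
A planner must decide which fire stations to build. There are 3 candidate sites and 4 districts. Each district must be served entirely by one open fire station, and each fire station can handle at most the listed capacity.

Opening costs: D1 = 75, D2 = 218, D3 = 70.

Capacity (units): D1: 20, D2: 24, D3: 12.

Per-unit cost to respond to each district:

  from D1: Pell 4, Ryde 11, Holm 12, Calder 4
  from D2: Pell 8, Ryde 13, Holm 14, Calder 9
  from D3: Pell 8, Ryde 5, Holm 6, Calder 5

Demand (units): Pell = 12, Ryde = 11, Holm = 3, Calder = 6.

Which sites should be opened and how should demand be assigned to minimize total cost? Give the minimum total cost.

Open {D1, D3}: Pell→D3 8·12=96, Ryde→D1 11·11=121, Holm→D1 12·3=36, Calder→D1 4·6=24.
Loads: D1 carries 20/20, D3 carries 12/12. Service 277; fixed 145; total 422.
Next best feasible plan costs 532.

Minimum total cost: 422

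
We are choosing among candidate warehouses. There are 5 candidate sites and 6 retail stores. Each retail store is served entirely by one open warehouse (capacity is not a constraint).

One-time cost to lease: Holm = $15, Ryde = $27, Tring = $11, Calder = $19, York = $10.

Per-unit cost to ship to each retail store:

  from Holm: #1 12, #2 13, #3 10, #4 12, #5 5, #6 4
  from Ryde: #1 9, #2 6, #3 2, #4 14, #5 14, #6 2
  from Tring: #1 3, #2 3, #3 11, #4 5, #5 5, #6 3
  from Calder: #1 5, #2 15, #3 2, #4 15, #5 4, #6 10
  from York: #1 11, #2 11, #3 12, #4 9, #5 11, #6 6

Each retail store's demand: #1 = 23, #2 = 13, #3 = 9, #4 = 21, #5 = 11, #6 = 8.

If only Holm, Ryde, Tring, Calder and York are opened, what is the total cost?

Each retail store is assigned to its cheapest site among the open ones.
{Holm, Ryde, Tring, Calder, York}: #1→Tring 3·23=69, #2→Tring 3·13=39, #3→Ryde 2·9=18, #4→Tring 5·21=105, #5→Calder 4·11=44, #6→Ryde 2·8=16. Service 291; fixed 82; total 373.

Total cost: 373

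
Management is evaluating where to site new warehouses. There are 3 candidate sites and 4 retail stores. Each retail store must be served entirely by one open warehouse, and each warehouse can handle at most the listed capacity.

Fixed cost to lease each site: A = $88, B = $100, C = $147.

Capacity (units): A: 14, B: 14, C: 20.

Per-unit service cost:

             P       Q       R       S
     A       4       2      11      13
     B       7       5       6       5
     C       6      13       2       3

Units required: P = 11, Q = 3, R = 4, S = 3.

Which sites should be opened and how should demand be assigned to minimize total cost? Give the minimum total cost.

Open {A, B}: P→A 4·11=44, Q→A 2·3=6, R→B 6·4=24, S→B 5·3=15.
Loads: A carries 14/14, B carries 7/14. Service 89; fixed 188; total 277.
Next best feasible plan costs 286.

Minimum total cost: 277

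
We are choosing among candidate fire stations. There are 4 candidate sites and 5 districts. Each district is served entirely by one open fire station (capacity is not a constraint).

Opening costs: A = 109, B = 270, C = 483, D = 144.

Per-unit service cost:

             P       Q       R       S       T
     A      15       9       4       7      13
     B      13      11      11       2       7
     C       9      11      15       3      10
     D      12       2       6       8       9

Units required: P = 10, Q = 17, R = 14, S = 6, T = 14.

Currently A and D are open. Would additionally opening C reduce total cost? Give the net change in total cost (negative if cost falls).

No — net change +429 (cost rises by 429).

Current service cost with {A, D}: 378.
Adding C: each district re-picks its cheapest; new service cost 324, saving 54.
Extra fixed cost: 483. Net change = 483 − 54 = 429.
(Totals: 631 → 1060.)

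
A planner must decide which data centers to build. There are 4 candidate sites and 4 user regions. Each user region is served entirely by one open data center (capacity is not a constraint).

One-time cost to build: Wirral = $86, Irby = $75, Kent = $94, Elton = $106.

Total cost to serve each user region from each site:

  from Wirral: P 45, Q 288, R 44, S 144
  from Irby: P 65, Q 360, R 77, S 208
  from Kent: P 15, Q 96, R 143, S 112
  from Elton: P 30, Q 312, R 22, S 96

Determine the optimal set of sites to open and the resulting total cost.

Open Kent and Elton; minimum total cost 429.

For any fixed open set, each user region goes to its cheapest open site; total = fixed + service.
{Kent, Elton}: P→Kent 15, Q→Kent 96, R→Elton 22, S→Elton 96. Service 229; fixed 200; total 429.
{Wirral, Kent}: P→Kent 15, Q→Kent 96, R→Wirral 44, S→Kent 112. Service 267; fixed 180; total 447.
{Kent}: service 366 + fixed 94 = 460
{Wirral, Irby, Kent, Elton}: service 229 + fixed 361 = 590
No other subset beats 429.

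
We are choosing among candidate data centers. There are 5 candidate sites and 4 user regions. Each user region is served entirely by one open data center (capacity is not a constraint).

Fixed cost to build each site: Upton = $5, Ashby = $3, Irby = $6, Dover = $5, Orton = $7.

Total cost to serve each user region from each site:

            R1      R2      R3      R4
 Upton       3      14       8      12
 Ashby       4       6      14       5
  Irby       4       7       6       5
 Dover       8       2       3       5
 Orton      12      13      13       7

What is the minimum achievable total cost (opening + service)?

For any fixed open set, each user region goes to its cheapest open site; total = fixed + service.
{Ashby, Dover}: R1→Ashby 4, R2→Dover 2, R3→Dover 3, R4→Ashby 5. Service 14; fixed 8; total 22.
{Upton, Dover}: R1→Upton 3, R2→Dover 2, R3→Dover 3, R4→Dover 5. Service 13; fixed 10; total 23.
{Dover}: service 18 + fixed 5 = 23
{Upton, Ashby, Irby, Dover, Orton}: service 13 + fixed 26 = 39
No other subset beats 22.

Minimum total cost: 22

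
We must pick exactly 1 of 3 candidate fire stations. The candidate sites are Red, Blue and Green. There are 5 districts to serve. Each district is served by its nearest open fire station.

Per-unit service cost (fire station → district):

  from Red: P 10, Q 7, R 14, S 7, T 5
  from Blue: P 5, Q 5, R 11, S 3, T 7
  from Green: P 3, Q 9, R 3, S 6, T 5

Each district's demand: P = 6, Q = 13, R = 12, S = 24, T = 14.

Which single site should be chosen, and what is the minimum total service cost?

Choose Green only; total service cost 385.

With exactly 1 open, each district uses its cheapest among the chosen.
{Green}: P→Green 3·6=18, Q→Green 9·13=117, R→Green 3·12=36, S→Green 6·24=144, T→Green 5·14=70. Service cost 385.
{Blue}: service cost 397
{Red}: service cost 557
Among all 3 size-1 choices, {Green} is lowest.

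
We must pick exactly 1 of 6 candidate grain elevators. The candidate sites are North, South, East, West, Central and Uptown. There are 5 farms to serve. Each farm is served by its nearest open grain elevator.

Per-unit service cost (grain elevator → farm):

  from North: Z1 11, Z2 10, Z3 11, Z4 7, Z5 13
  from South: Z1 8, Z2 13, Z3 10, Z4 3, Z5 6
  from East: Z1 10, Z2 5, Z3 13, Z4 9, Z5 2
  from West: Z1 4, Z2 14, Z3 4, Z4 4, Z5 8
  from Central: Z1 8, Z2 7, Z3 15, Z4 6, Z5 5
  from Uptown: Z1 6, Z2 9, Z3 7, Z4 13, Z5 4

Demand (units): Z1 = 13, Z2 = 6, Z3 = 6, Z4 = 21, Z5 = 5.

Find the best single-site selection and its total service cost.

Choose West only; total service cost 284.

With exactly 1 open, each farm uses its cheapest among the chosen.
{West}: Z1→West 4·13=52, Z2→West 14·6=84, Z3→West 4·6=24, Z4→West 4·21=84, Z5→West 8·5=40. Service cost 284.
{South}: service cost 335
{Central}: service cost 387
Among all 6 size-1 choices, {West} is lowest.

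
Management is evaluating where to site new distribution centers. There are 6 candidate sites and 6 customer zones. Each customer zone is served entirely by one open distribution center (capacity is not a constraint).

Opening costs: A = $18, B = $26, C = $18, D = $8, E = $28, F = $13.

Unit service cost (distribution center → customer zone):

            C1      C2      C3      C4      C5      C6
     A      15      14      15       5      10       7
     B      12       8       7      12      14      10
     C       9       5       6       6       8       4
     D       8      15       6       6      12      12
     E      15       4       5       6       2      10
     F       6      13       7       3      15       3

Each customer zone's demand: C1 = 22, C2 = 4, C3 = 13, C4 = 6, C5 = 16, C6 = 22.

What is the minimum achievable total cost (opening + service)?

For any fixed open set, each customer zone goes to its cheapest open site; total = fixed + service.
{E, F}: C1→F 6·22=132, C2→E 4·4=16, C3→E 5·13=65, C4→F 3·6=18, C5→E 2·16=32, C6→F 3·22=66. Service 329; fixed 41; total 370.
{D, E, F}: service 329 + fixed 49 = 378
{A, E, F}: C1→F 6·22=132, C2→E 4·4=16, C3→E 5·13=65, C4→F 3·6=18, C5→E 2·16=32, C6→F 3·22=66. Service 329; fixed 59; total 388.
{A, B, C, D, E, F}: service 329 + fixed 111 = 440
No other subset beats 370.

Minimum total cost: 370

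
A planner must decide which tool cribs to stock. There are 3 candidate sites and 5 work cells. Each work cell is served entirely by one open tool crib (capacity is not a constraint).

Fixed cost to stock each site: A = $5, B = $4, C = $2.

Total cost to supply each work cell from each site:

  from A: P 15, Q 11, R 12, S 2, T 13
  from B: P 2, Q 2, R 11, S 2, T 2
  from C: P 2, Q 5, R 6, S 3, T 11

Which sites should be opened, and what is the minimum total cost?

For any fixed open set, each work cell goes to its cheapest open site; total = fixed + service.
{B, C}: P→B 2, Q→B 2, R→C 6, S→B 2, T→B 2. Service 14; fixed 6; total 20.
{B}: P→B 2, Q→B 2, R→B 11, S→B 2, T→B 2. Service 19; fixed 4; total 23.
{A, B, C}: service 14 + fixed 11 = 25
{C}: P→C 2, Q→C 5, R→C 6, S→C 3, T→C 11. Service 27; fixed 2; total 29.
No other subset beats 20.

Open B and C; minimum total cost 20.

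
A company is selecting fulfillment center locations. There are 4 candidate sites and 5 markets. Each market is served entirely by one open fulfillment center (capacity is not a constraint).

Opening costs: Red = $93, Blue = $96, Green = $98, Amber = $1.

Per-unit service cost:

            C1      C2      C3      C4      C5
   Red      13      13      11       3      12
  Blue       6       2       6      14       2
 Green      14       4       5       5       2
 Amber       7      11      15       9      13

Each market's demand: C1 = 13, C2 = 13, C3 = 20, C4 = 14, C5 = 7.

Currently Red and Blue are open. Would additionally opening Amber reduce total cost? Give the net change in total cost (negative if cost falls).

No — net change +1 (cost rises by 1).

Current service cost with {Red, Blue}: 280.
Adding Amber: each market re-picks its cheapest; new service cost 280, saving 0.
Extra fixed cost: 1. Net change = 1 − 0 = 1.
(Totals: 469 → 470.)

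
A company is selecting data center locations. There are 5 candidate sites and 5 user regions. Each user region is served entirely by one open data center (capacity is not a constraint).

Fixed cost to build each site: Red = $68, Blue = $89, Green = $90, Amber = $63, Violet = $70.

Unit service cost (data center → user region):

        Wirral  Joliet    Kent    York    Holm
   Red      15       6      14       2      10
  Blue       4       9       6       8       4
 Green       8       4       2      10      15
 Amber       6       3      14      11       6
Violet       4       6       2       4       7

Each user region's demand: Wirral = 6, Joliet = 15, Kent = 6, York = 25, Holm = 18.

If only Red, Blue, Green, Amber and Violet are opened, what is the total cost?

Total cost: 583

Each user region is assigned to its cheapest site among the open ones.
{Red, Blue, Green, Amber, Violet}: Wirral→Blue 4·6=24, Joliet→Amber 3·15=45, Kent→Green 2·6=12, York→Red 2·25=50, Holm→Blue 4·18=72. Service 203; fixed 380; total 583.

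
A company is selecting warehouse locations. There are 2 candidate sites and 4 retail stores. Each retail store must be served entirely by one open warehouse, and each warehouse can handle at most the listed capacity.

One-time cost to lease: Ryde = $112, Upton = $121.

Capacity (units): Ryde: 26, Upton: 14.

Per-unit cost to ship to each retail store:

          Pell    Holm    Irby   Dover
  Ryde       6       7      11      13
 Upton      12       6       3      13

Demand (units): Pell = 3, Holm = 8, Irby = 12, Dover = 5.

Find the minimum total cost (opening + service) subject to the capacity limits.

Minimum total cost: 408

Open {Ryde, Upton}: Pell→Ryde 6·3=18, Holm→Ryde 7·8=56, Irby→Upton 3·12=36, Dover→Ryde 13·5=65.
Loads: Ryde carries 16/26, Upton carries 12/14. Service 175; fixed 233; total 408.
Next best feasible plan costs 496.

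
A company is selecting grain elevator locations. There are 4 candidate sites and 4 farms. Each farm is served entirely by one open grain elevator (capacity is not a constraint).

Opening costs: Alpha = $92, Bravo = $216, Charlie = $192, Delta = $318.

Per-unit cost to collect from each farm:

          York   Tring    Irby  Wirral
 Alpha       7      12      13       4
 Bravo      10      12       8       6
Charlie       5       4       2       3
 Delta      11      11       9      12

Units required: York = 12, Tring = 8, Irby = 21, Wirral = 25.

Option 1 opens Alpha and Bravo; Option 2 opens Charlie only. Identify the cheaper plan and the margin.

Option 1: {Alpha, Bravo}: York→Alpha 7·12=84, Tring→Alpha 12·8=96, Irby→Bravo 8·21=168, Wirral→Alpha 4·25=100. Service 448; fixed 308; total 756.
Option 2: {Charlie}: York→Charlie 5·12=60, Tring→Charlie 4·8=32, Irby→Charlie 2·21=42, Wirral→Charlie 3·25=75. Service 209; fixed 192; total 401.
Difference: |756 − 401| = 355.

Option 2 is cheaper by 355.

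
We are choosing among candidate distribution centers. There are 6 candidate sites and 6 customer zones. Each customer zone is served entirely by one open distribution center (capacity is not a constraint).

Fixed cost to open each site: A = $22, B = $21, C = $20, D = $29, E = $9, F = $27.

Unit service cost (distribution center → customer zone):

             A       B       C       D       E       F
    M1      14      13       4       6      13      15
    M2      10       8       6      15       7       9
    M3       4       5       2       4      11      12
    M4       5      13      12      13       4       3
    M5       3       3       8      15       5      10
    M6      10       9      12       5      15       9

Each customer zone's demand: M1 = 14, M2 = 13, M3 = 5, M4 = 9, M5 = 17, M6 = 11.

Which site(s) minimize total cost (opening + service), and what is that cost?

Open B, C, D and E; minimum total cost 365.

For any fixed open set, each customer zone goes to its cheapest open site; total = fixed + service.
{B, C, D, E}: M1→C 4·14=56, M2→C 6·13=78, M3→C 2·5=10, M4→E 4·9=36, M5→B 3·17=51, M6→D 5·11=55. Service 286; fixed 79; total 365.
{A, C, D}: service 295 + fixed 71 = 366
{A, C, D, E}: service 286 + fixed 80 = 366
{A, B, C, D, E, F}: M1→C 4·14=56, M2→C 6·13=78, M3→C 2·5=10, M4→F 3·9=27, M5→A 3·17=51, M6→D 5·11=55. Service 277; fixed 128; total 405.
No other subset beats 365.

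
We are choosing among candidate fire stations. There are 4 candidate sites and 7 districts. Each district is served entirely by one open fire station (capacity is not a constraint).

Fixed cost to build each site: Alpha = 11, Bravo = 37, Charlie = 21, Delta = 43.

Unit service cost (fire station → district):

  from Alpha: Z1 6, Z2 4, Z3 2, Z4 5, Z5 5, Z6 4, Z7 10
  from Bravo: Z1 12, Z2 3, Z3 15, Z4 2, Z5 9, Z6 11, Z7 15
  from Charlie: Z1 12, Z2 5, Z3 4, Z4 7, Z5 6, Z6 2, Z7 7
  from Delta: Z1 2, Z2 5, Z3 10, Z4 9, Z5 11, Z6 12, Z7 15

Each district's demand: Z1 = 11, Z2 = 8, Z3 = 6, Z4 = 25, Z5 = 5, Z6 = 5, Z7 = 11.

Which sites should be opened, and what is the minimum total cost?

Open Alpha, Bravo, Charlie and Delta; minimum total cost 332.

For any fixed open set, each district goes to its cheapest open site; total = fixed + service.
{Alpha, Bravo, Charlie, Delta}: Z1→Delta 2·11=22, Z2→Bravo 3·8=24, Z3→Alpha 2·6=12, Z4→Bravo 2·25=50, Z5→Alpha 5·5=25, Z6→Charlie 2·5=10, Z7→Charlie 7·11=77. Service 220; fixed 112; total 332.
{Alpha, Bravo, Charlie}: service 264 + fixed 69 = 333
{Bravo, Charlie, Delta}: Z1→Delta 2·11=22, Z2→Bravo 3·8=24, Z3→Charlie 4·6=24, Z4→Bravo 2·25=50, Z5→Charlie 6·5=30, Z6→Charlie 2·5=10, Z7→Charlie 7·11=77. Service 237; fixed 101; total 338.
{Alpha}: service 390 + fixed 11 = 401
No other subset beats 332.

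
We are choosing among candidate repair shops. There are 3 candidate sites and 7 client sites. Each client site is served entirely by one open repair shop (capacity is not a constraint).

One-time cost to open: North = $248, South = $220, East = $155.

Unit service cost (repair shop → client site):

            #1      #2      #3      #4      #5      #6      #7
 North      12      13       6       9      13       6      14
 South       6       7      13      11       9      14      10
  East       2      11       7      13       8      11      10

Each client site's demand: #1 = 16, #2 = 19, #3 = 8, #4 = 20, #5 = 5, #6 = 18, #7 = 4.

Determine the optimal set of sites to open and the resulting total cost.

Open East only; minimum total cost 990.

For any fixed open set, each client site goes to its cheapest open site; total = fixed + service.
{East}: #1→East 2·16=32, #2→East 11·19=209, #3→East 7·8=56, #4→East 13·20=260, #5→East 8·5=40, #6→East 11·18=198, #7→East 10·4=40. Service 835; fixed 155; total 990.
{North, East}: service 657 + fixed 403 = 1060
{South, East}: service 719 + fixed 375 = 1094
{North, South, East}: #1→East 2·16=32, #2→South 7·19=133, #3→North 6·8=48, #4→North 9·20=180, #5→East 8·5=40, #6→North 6·18=108, #7→South 10·4=40. Service 581; fixed 623; total 1204.
(All 7 nonempty subsets were checked; East only is lowest.)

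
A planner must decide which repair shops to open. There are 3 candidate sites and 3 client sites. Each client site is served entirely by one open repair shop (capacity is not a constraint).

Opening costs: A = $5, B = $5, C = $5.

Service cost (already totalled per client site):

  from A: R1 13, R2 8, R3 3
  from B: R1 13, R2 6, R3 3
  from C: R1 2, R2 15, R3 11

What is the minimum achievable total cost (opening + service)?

Minimum total cost: 21

For any fixed open set, each client site goes to its cheapest open site; total = fixed + service.
{B, C}: R1→C 2, R2→B 6, R3→B 3. Service 11; fixed 10; total 21.
{A, C}: service 13 + fixed 10 = 23
{A, B, C}: service 11 + fixed 15 = 26
{A}: service 24 + fixed 5 = 29
No other subset beats 21.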